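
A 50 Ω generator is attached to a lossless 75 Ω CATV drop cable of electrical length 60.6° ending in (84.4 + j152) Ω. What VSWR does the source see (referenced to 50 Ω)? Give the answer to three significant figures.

VSWR ≈ 6.43

tan(βl) = 1.77
Z_in = Z_0·(Z_L + jZ_0·tanβl)/(Z_0 + jZ_L·tanβl) = 32.6 − j84.7 Ω
Γ_s = (Z_in − Z_s)/(Z_in + Z_s) = (-17.4 − j84.7)/(82.6 − j84.7), |Γ_s| = 0.731
VSWR = (1 + |Γ_s|)/(1 − |Γ_s|)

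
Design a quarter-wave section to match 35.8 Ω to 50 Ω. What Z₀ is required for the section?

Z_qwt ≈ 42.3 Ω

Z_qwt = √(Z_0·R_L) = √(50 × 35.8) = √1790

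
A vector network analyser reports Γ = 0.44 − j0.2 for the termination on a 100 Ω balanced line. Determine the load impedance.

Z_L = Z_0·(1 + Γ)/(1 − Γ) = 100·(1.44 − j0.2)/(0.56 + j0.2)

Z_L ≈ 217 − j113 Ω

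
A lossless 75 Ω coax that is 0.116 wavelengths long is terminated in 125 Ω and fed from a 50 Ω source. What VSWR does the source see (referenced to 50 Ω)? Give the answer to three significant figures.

βl = 2π × 0.116 = 41.8°
tan(βl) = 0.893
Z_in = Z_0·(Z_L + jZ_0·tanβl)/(Z_0 + jZ_L·tanβl) = 69.9 − j37 Ω
Γ_s = (Z_in − Z_s)/(Z_in + Z_s) = (19.9 − j37)/(120 − j37), |Γ_s| = 0.335
VSWR = (1 + |Γ_s|)/(1 − |Γ_s|)

VSWR ≈ 2.01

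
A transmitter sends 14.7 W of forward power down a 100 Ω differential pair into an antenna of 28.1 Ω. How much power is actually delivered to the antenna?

P_delivered ≈ 10.1 W

Γ = (28.1 − 100)/(28.1 + 100) = -0.561
|Γ|² = 0.315
P_refl = |Γ|²·P_inc = 4.63 W, P_del = (1 − |Γ|²)·P_inc = 10.1 W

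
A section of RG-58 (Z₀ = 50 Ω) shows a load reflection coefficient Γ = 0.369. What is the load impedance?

Z_L = Z_0·(1 + Γ)/(1 − Γ) = 50·(1.37)/(0.631)

Z_L ≈ 108 Ω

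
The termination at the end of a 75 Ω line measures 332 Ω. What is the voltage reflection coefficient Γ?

Γ = (Z_L − Z_0)/(Z_L + Z_0) = (332 − 75)/(332 + 75) = 257/407

Γ = 0.631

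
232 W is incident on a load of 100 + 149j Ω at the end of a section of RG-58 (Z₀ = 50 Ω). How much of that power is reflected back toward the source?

|Γ| = |(50 + j149)/(150 + j149)| = 0.743
|Γ|² = 0.553
P_refl = |Γ|²·P_inc = 128 W, P_del = (1 − |Γ|²)·P_inc = 104 W

P_reflected ≈ 128 W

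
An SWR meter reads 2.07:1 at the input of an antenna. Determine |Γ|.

|Γ| ≈ 0.349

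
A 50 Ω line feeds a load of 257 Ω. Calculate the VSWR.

For a purely resistive load, VSWR = R_L/Z_0 or Z_0/R_L (whichever > 1) = 257/50

VSWR ≈ 5.14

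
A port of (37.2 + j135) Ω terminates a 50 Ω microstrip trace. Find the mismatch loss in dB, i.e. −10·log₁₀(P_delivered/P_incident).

mismatch loss ≈ 5.41 dB

Γ = (-12.8 + j135)/(87.2 + j135), |Γ| = 0.844
|Γ|² = 0.712, so P_del/P_inc = 1 − |Γ|² = 0.288
ML = −10·log₁₀(1 − |Γ|²)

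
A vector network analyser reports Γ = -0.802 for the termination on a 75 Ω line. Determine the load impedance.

Z_L = Z_0·(1 + Γ)/(1 − Γ) = 75·(0.198)/(1.8)

Z_L ≈ 8.24 Ω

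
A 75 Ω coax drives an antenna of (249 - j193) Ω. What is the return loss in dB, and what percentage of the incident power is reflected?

Γ = (174 − j193)/(324 − j193), |Γ| = 0.689
RL = −20·log₁₀(0.689) = 3.24 dB
P_refl/P_inc = |Γ|² = 0.475

RL ≈ 3.24 dB; 47.5% of incident power reflected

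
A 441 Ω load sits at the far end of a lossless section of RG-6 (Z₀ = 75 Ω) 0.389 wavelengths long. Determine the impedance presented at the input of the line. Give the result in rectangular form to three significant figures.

Z_in ≈ 29.7 + j83.5 Ω

βl = 2π × 0.389 = 140°
tan(βl) = tan(140°) = -0.838
Z_in = Z_0·(Z_L + jZ_0·tanβl)/(Z_0 + jZ_L·tanβl)
     = 75·(441 − j62.8)/(75 − j370)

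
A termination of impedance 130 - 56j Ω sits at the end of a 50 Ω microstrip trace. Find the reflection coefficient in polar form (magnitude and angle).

Γ ≈ 0.518 ∠ -17.7°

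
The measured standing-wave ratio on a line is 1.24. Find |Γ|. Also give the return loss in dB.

|Γ| = (S − 1)/(S + 1) = (1.24 − 1)/(1.24 + 1) = 0.24/2.24
RL = −20·log₁₀|Γ| = −20·log₁₀(0.107)

|Γ| ≈ 0.107; return loss ≈ 19.4 dB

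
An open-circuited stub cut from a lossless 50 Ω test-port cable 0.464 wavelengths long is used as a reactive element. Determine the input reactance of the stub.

βl = 2π × 0.464 = 167°
tan(βl) = -0.23
For an open-circuited stub, Z_in = −jZ_0·cot(βl) = −jZ_0/tan(βl)

X_in ≈ 217 Ω (inductive)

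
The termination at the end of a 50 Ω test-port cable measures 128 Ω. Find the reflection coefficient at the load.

Γ = 0.438

Γ = (Z_L − Z_0)/(Z_L + Z_0) = (128 − 50)/(128 + 50) = 78/178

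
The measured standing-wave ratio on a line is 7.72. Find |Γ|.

|Γ| ≈ 0.771

|Γ| = (S − 1)/(S + 1) = (7.72 − 1)/(7.72 + 1) = 6.72/8.72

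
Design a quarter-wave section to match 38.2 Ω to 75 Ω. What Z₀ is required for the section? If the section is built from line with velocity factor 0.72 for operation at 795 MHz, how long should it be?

Z_qwt ≈ 53.5 Ω; length ≈ 6.79 cm

Z_qwt = √(Z_0·R_L) = √(75 × 38.2) = √2865
λ = 0.72·c/f = 0.272 m, so l = λ/4 = 0.0679 m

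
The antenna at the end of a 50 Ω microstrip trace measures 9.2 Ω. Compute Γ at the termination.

Γ = -0.689

Γ = (Z_L − Z_0)/(Z_L + Z_0) = (9.2 − 50)/(9.2 + 50) = -40.8/59.2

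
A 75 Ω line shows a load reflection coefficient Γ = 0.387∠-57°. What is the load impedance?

Z_L ≈ 87.6 − j66.9 Ω

Z_L = Z_0·(1 + Γ)/(1 − Γ) = 75·(1.21 − j0.325)/(0.789 + j0.325)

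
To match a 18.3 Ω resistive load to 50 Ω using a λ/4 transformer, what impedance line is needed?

Z_qwt ≈ 30.2 Ω

Z_qwt = √(Z_0·R_L) = √(50 × 18.3) = √915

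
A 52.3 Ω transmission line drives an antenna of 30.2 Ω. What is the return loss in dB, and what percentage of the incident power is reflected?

Γ = (30.2 − 52.3)/(30.2 + 52.3) = -0.268
RL = −20·log₁₀(0.268) = 11.4 dB
P_refl/P_inc = |Γ|² = 0.0718

RL ≈ 11.4 dB; 7.18% of incident power reflected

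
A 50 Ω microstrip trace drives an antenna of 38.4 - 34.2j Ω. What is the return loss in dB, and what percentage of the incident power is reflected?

RL ≈ 8.38 dB; 14.5% of incident power reflected

Γ = (-11.6 − j34.2)/(88.4 − j34.2), |Γ| = 0.381
RL = −20·log₁₀(0.381) = 8.38 dB
P_refl/P_inc = |Γ|² = 0.145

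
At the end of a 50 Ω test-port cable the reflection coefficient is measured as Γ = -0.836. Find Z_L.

Z_L = Z_0·(1 + Γ)/(1 − Γ) = 50·(0.164)/(1.84)

Z_L ≈ 4.47 Ω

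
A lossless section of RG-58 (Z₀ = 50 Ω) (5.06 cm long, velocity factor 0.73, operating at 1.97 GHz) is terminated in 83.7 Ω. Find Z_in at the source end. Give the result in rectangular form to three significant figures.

λ = v/f = 0.73·c / 1.97 GHz = 0.111 m
βl = 2π·l/λ = 2π × 0.455 = 164°
tan(βl) = tan(164°) = -0.289
Z_in = Z_0·(Z_L + jZ_0·tanβl)/(Z_0 + jZ_L·tanβl)
     = 50·(83.7 − j14.5)/(50 − j24.2)

Z_in ≈ 73.5 + j21.1 Ω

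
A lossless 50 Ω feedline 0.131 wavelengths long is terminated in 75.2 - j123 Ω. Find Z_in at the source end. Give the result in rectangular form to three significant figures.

βl = 2π × 0.131 = 47.2°
tan(βl) = tan(47.2°) = 1.08
Z_in = Z_0·(Z_L + jZ_0·tanβl)/(Z_0 + jZ_L·tanβl)
     = 50·(75.2 − j69.1)/(183 + j81.1)

Z_in ≈ 10.2 − j23.4 Ω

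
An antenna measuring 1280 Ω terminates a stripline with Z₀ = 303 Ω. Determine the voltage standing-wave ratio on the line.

For a purely resistive load, VSWR = R_L/Z_0 or Z_0/R_L (whichever > 1) = 1280/303

VSWR ≈ 4.22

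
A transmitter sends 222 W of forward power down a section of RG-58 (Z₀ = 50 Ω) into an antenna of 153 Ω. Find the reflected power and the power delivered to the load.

P_reflected ≈ 57.2 W; P_delivered ≈ 165 W

Γ = (153 − 50)/(153 + 50) = 0.507
|Γ|² = 0.257
P_refl = |Γ|²·P_inc = 57.2 W, P_del = (1 − |Γ|²)·P_inc = 165 W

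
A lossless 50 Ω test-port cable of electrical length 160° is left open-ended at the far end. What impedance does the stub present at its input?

Z_in ≈ +j137 Ω

tan(βl) = -0.364
For an open-ended stub, Z_in = −jZ_0·cot(βl) = −jZ_0/tan(βl)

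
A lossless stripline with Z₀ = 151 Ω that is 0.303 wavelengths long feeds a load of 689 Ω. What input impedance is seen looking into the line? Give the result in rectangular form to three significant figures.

βl = 2π × 0.303 = 109°
tan(βl) = tan(109°) = -2.89
Z_in = Z_0·(Z_L + jZ_0·tanβl)/(Z_0 + jZ_L·tanβl)
     = 151·(689 − j437)/(151 − j1990)

Z_in ≈ 36.8 + j49.4 Ω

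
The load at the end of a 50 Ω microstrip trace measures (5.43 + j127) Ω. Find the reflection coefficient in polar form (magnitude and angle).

Γ = (Z_L − Z_0)/(Z_L + Z_0) = (-44.57 + j127)/(55.43 + j127)
|Γ| = 135/139 = 0.971

Γ ≈ 0.971 ∠ 42.9°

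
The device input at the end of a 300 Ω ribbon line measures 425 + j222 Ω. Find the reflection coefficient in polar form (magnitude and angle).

Γ = (Z_L − Z_0)/(Z_L + Z_0) = (125 + j222)/(725 + j222)
|Γ| = 255/758 = 0.336

Γ ≈ 0.336 ∠ 43.6°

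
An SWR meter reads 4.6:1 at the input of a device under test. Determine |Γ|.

|Γ| = (S − 1)/(S + 1) = (4.6 − 1)/(4.6 + 1) = 3.6/5.6

|Γ| ≈ 0.643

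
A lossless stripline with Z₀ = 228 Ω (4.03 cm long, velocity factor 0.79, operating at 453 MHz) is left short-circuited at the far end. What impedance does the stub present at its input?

Z_in ≈ +j120 Ω

λ = v/f = 0.79·c / 453 MHz = 0.523 m
βl = 2π·l/λ = 2π × 0.077 = 27.7°
tan(βl) = 0.526
For a short-circuited stub, Z_in = jZ_0·tan(βl)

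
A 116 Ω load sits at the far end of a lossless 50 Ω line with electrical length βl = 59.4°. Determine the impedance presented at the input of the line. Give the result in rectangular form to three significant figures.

tan(βl) = tan(59.4°) = 1.69
Z_in = Z_0·(Z_L + jZ_0·tanβl)/(Z_0 + jZ_L·tanβl)
     = 50·(116 + j84.5)/(50 + j196)

Z_in ≈ 27.3 − j22.6 Ω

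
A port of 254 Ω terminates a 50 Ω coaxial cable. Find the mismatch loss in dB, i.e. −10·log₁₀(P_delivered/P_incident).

mismatch loss ≈ 2.6 dB

Γ = (254 − 50)/(254 + 50) = 0.671
|Γ|² = 0.45, so P_del/P_inc = 1 − |Γ|² = 0.55
ML = −10·log₁₀(1 − |Γ|²)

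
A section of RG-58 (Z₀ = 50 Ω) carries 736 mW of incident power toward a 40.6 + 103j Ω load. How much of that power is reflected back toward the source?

P_reflected ≈ 418 mW

|Γ| = |(-9.4 + j103)/(90.6 + j103)| = 0.754
|Γ|² = 0.568
P_refl = |Γ|²·P_inc = 418 mW, P_del = (1 − |Γ|²)·P_inc = 318 mW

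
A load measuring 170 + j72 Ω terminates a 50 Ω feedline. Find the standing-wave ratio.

VSWR ≈ 4.06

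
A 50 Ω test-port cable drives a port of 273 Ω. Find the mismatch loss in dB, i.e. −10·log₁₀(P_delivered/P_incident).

Γ = (273 − 50)/(273 + 50) = 0.69
|Γ|² = 0.477, so P_del/P_inc = 1 − |Γ|² = 0.523
ML = −10·log₁₀(1 − |Γ|²)

mismatch loss ≈ 2.81 dB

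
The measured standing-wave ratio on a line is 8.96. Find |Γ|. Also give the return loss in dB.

|Γ| ≈ 0.799; return loss ≈ 1.95 dB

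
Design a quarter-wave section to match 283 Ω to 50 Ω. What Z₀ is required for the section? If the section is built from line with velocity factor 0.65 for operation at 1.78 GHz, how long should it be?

Z_qwt = √(Z_0·R_L) = √(50 × 283) = √14150
λ = 0.65·c/f = 0.11 m, so l = λ/4 = 0.0274 m

Z_qwt ≈ 119 Ω; length ≈ 2.74 cm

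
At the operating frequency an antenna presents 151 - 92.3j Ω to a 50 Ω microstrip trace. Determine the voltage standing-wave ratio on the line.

Γ = (Z_L − Z_0)/(Z_L + Z_0) = (101 − j92.3)/(201 − j92.3)
|Γ| = 137/221 = 0.619
VSWR = (1 + |Γ|)/(1 − |Γ|) = 1.62/0.381

VSWR ≈ 4.24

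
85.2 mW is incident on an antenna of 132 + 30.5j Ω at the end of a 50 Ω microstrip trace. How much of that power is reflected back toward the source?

P_reflected ≈ 19.2 mW

|Γ| = |(82 + j30.5)/(182 + j30.5)| = 0.474
|Γ|² = 0.225
P_refl = |Γ|²·P_inc = 19.2 mW, P_del = (1 − |Γ|²)·P_inc = 66 mW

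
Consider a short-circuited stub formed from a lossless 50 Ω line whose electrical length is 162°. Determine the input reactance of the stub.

tan(βl) = -0.325
For a short-circuited stub, Z_in = jZ_0·tan(βl)

X_in ≈ -16.2 Ω (capacitive)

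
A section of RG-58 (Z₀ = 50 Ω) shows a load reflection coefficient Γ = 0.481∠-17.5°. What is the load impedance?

Z_L ≈ 122 − j46.1 Ω

Z_L = Z_0·(1 + Γ)/(1 − Γ) = 50·(1.46 − j0.145)/(0.541 + j0.145)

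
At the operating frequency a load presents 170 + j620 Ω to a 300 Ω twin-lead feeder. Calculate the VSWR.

VSWR ≈ 9.77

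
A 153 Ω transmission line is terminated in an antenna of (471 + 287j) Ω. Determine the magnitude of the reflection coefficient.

Γ = (Z_L − Z_0)/(Z_L + Z_0) = (318 + j287)/(624 + j287)
|Γ| = 428/687

|Γ| ≈ 0.624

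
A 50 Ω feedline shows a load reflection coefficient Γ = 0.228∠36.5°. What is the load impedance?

Z_L ≈ 69.2 + j19.8 Ω

Z_L = Z_0·(1 + Γ)/(1 − Γ) = 50·(1.18 + j0.136)/(0.817 − j0.136)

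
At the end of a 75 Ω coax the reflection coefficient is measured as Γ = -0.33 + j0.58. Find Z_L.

Z_L ≈ 19.8 + j41.3 Ω

Z_L = Z_0·(1 + Γ)/(1 − Γ) = 75·(0.67 + j0.58)/(1.33 − j0.58)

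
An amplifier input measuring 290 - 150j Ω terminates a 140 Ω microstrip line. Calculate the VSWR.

VSWR ≈ 2.74

Γ = (Z_L − Z_0)/(Z_L + Z_0) = (150 − j150)/(430 − j150)
|Γ| = 212/455 = 0.466
VSWR = (1 + |Γ|)/(1 − |Γ|) = 1.47/0.534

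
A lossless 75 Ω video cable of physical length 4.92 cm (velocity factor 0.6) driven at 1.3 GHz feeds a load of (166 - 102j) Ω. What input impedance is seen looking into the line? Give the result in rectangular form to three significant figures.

λ = v/f = 0.6·c / 1.3 GHz = 0.138 m
βl = 2π·l/λ = 2π × 0.355 = 128°
tan(βl) = tan(128°) = -1.28
Z_in = Z_0·(Z_L + jZ_0·tanβl)/(Z_0 + jZ_L·tanβl)
     = 75·(166 − j198)/(-55.9 − j213)

Z_in ≈ 50.9 + j71.8 Ω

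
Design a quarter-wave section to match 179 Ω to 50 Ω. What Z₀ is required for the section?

Z_qwt ≈ 94.6 Ω

Z_qwt = √(Z_0·R_L) = √(50 × 179) = √8950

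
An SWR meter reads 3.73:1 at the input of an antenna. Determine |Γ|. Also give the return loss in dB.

|Γ| = (S − 1)/(S + 1) = (3.73 − 1)/(3.73 + 1) = 2.73/4.73
RL = −20·log₁₀|Γ| = −20·log₁₀(0.577)

|Γ| ≈ 0.577; return loss ≈ 4.77 dB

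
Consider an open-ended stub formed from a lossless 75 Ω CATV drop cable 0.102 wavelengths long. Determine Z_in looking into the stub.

βl = 2π × 0.102 = 36.7°
tan(βl) = 0.746
For an open-ended stub, Z_in = −jZ_0·cot(βl) = −jZ_0/tan(βl)

Z_in ≈ −j101 Ω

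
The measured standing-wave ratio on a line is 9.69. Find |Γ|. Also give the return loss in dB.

|Γ| = (S − 1)/(S + 1) = (9.69 − 1)/(9.69 + 1) = 8.69/10.7
RL = −20·log₁₀|Γ| = −20·log₁₀(0.813)

|Γ| ≈ 0.813; return loss ≈ 1.8 dB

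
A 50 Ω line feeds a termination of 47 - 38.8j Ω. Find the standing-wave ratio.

VSWR ≈ 2.19

Γ = (Z_L − Z_0)/(Z_L + Z_0) = (-3 − j38.8)/(97 − j38.8)
|Γ| = 38.9/104 = 0.372
VSWR = (1 + |Γ|)/(1 − |Γ|) = 1.37/0.628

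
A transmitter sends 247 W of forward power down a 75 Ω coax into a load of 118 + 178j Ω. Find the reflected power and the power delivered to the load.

P_reflected ≈ 120 W; P_delivered ≈ 127 W

|Γ| = |(43 + j178)/(193 + j178)| = 0.697
|Γ|² = 0.486
P_refl = |Γ|²·P_inc = 120 W, P_del = (1 − |Γ|²)·P_inc = 127 W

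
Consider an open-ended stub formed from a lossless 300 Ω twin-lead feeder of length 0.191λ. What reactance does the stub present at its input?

βl = 2π × 0.191 = 68.8°
tan(βl) = 2.57
For an open-ended stub, Z_in = −jZ_0·cot(βl) = −jZ_0/tan(βl)

X_in ≈ -117 Ω (capacitive)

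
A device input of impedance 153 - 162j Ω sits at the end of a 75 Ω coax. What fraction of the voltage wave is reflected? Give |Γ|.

|Γ| ≈ 0.643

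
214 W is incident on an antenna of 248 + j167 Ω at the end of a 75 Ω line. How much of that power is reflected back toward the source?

P_reflected ≈ 93.6 W

|Γ| = |(173 + j167)/(323 + j167)| = 0.661
|Γ|² = 0.437
P_refl = |Γ|²·P_inc = 93.6 W, P_del = (1 − |Γ|²)·P_inc = 120 W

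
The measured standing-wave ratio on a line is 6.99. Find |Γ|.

|Γ| ≈ 0.75

|Γ| = (S − 1)/(S + 1) = (6.99 − 1)/(6.99 + 1) = 5.99/7.99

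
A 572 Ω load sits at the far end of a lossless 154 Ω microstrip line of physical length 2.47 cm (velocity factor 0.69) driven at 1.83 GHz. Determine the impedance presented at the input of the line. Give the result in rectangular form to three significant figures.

Z_in ≈ 43 − j28.7 Ω

λ = v/f = 0.69·c / 1.83 GHz = 0.113 m
βl = 2π·l/λ = 2π × 0.218 = 78.6°
tan(βl) = tan(78.6°) = 4.96
Z_in = Z_0·(Z_L + jZ_0·tanβl)/(Z_0 + jZ_L·tanβl)
     = 154·(572 + j764)/(154 + j2840)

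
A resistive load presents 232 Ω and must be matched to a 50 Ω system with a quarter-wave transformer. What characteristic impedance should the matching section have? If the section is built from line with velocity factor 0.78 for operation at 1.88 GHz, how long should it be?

Z_qwt ≈ 108 Ω; length ≈ 3.11 cm

Z_qwt = √(Z_0·R_L) = √(50 × 232) = √11600
λ = 0.78·c/f = 0.124 m, so l = λ/4 = 0.0311 m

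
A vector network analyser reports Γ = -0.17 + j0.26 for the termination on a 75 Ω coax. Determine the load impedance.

Z_L = Z_0·(1 + Γ)/(1 − Γ) = 75·(0.83 + j0.26)/(1.17 − j0.26)

Z_L ≈ 47.2 + j27.1 Ω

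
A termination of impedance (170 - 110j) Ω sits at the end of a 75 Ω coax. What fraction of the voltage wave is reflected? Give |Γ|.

|Γ| ≈ 0.541

Γ = (Z_L − Z_0)/(Z_L + Z_0) = (95 − j110)/(245 − j110)
|Γ| = 145/269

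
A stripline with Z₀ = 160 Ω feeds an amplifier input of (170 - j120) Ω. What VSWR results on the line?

Γ = (Z_L − Z_0)/(Z_L + Z_0) = (10 − j120)/(330 − j120)
|Γ| = 120/351 = 0.343
VSWR = (1 + |Γ|)/(1 − |Γ|) = 1.34/0.657

VSWR ≈ 2.04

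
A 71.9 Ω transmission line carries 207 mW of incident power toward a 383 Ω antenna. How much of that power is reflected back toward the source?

P_reflected ≈ 96.8 mW

Γ = (383 − 71.9)/(383 + 71.9) = 0.684
|Γ|² = 0.468
P_refl = |Γ|²·P_inc = 96.8 mW, P_del = (1 − |Γ|²)·P_inc = 110 mW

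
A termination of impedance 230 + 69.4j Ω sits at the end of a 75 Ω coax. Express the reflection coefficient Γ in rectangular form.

Γ ≈ 0.532 + j0.106

Γ = (Z_L − Z_0)/(Z_L + Z_0) = (155 + j69.4)/(305 + j69.4)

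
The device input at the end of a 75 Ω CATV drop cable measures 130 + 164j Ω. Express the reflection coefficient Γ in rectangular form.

Γ ≈ 0.554 + j0.357

Γ = (Z_L − Z_0)/(Z_L + Z_0) = (55 + j164)/(205 + j164)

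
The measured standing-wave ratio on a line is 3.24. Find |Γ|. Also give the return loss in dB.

|Γ| ≈ 0.528; return loss ≈ 5.54 dB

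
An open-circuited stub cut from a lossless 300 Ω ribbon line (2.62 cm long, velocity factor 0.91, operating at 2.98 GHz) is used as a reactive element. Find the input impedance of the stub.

Z_in ≈ +j69 Ω

λ = v/f = 0.91·c / 2.98 GHz = 0.0916 m
βl = 2π·l/λ = 2π × 0.286 = 103°
tan(βl) = -4.35
For an open-circuited stub, Z_in = −jZ_0·cot(βl) = −jZ_0/tan(βl)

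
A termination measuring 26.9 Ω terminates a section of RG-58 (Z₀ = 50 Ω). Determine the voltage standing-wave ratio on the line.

VSWR ≈ 1.86

Γ = (26.9 − 50)/(26.9 + 50) = -0.3
VSWR = (1 + 0.3)/(1 − 0.3)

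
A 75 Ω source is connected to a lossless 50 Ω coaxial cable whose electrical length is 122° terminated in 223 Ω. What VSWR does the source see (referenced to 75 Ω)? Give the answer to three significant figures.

tan(βl) = -1.6
Z_in = Z_0·(Z_L + jZ_0·tanβl)/(Z_0 + jZ_L·tanβl) = 15.3 + j29.1 Ω
Γ_s = (Z_in − Z_s)/(Z_in + Z_s) = (-59.7 + j29.1)/(90.3 + j29.1), |Γ_s| = 0.7
VSWR = (1 + |Γ_s|)/(1 − |Γ_s|)

VSWR ≈ 5.67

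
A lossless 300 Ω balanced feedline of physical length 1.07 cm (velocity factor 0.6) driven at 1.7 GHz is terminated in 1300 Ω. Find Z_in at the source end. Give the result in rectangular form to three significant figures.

Z_in ≈ 179 − j351 Ω

λ = v/f = 0.6·c / 1.7 GHz = 0.106 m
βl = 2π·l/λ = 2π × 0.101 = 36.4°
tan(βl) = tan(36.4°) = 0.737
Z_in = Z_0·(Z_L + jZ_0·tanβl)/(Z_0 + jZ_L·tanβl)
     = 300·(1300 + j221)/(300 + j958)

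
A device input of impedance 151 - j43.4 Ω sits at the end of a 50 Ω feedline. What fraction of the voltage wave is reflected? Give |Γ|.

|Γ| ≈ 0.535

Γ = (Z_L − Z_0)/(Z_L + Z_0) = (101 − j43.4)/(201 − j43.4)
|Γ| = 110/206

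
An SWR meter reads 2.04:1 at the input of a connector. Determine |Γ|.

|Γ| ≈ 0.342

|Γ| = (S − 1)/(S + 1) = (2.04 − 1)/(2.04 + 1) = 1.04/3.04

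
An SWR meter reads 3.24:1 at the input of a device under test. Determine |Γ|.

|Γ| ≈ 0.528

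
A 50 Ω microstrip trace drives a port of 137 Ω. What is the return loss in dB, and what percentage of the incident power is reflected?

Γ = (137 − 50)/(137 + 50) = 0.465
RL = −20·log₁₀(0.465) = 6.65 dB
P_refl/P_inc = |Γ|² = 0.216

RL ≈ 6.65 dB; 21.6% of incident power reflected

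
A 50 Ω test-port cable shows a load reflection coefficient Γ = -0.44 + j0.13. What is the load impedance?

Z_L ≈ 18.9 + j6.22 Ω

Z_L = Z_0·(1 + Γ)/(1 − Γ) = 50·(0.56 + j0.13)/(1.44 − j0.13)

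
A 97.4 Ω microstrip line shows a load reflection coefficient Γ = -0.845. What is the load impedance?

Z_L ≈ 8.18 Ω

Z_L = Z_0·(1 + Γ)/(1 − Γ) = 97.4·(0.155)/(1.84)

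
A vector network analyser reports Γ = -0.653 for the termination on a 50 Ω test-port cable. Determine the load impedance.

Z_L = Z_0·(1 + Γ)/(1 − Γ) = 50·(0.347)/(1.65)

Z_L ≈ 10.5 Ω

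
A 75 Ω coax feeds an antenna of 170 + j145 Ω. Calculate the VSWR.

Γ = (Z_L − Z_0)/(Z_L + Z_0) = (95 + j145)/(245 + j145)
|Γ| = 173/285 = 0.609
VSWR = (1 + |Γ|)/(1 − |Γ|) = 1.61/0.391

VSWR ≈ 4.11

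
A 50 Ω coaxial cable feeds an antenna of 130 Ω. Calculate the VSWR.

For a purely resistive load, VSWR = R_L/Z_0 or Z_0/R_L (whichever > 1) = 130/50

VSWR ≈ 2.6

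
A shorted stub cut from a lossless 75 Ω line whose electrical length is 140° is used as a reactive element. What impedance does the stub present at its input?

Z_in ≈ −j62.9 Ω

tan(βl) = -0.839
For a shorted stub, Z_in = jZ_0·tan(βl)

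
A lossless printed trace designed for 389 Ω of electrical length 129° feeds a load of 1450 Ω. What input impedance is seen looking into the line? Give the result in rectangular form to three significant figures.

tan(βl) = tan(129°) = -1.23
Z_in = Z_0·(Z_L + jZ_0·tanβl)/(Z_0 + jZ_L·tanβl)
     = 389·(1450 − j480)/(389 − j1790)

Z_in ≈ 165 + j279 Ω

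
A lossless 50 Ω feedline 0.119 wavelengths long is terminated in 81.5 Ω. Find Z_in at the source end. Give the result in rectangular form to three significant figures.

βl = 2π × 0.119 = 42.8°
tan(βl) = tan(42.8°) = 0.927
Z_in = Z_0·(Z_L + jZ_0·tanβl)/(Z_0 + jZ_L·tanβl)
     = 50·(81.5 + j46.4)/(50 + j75.6)

Z_in ≈ 46.1 − j23.4 Ω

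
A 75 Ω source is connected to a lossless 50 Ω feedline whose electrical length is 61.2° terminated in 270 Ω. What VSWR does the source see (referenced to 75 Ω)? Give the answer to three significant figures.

VSWR ≈ 7.07

tan(βl) = 1.82
Z_in = Z_0·(Z_L + jZ_0·tanβl)/(Z_0 + jZ_L·tanβl) = 11.9 − j26.3 Ω
Γ_s = (Z_in − Z_s)/(Z_in + Z_s) = (-63.1 − j26.3)/(86.9 − j26.3), |Γ_s| = 0.752
VSWR = (1 + |Γ_s|)/(1 − |Γ_s|)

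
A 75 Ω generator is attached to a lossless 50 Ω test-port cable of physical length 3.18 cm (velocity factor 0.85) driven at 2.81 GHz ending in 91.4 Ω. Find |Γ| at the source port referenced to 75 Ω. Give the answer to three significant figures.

|Γ| ≈ 0.394

λ = v/f = 0.85·c / 2.81 GHz = 0.0907 m
βl = 2π·l/λ = 2π × 0.35 = 126°
tan(βl) = -1.37
Z_in = Z_0·(Z_L + jZ_0·tanβl)/(Z_0 + jZ_L·tanβl) = 36.2 + j22.1 Ω
Γ_s = (Z_in − Z_s)/(Z_in + Z_s) = (-38.8 + j22.1)/(111 + j22.1), |Γ_s| = 0.394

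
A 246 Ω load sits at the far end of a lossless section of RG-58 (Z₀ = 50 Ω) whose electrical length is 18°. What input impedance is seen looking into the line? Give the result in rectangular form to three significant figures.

tan(βl) = tan(18°) = 0.325
Z_in = Z_0·(Z_L + jZ_0·tanβl)/(Z_0 + jZ_L·tanβl)
     = 50·(246 + j16.2)/(50 + j79.9)

Z_in ≈ 76.5 − j106 Ω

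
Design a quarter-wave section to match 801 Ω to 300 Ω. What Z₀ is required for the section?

Z_qwt ≈ 490 Ω

Z_qwt = √(Z_0·R_L) = √(300 × 801) = √240300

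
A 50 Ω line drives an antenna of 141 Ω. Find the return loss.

RL ≈ 6.44 dB

Γ = (141 − 50)/(141 + 50) = 0.476
RL = −20·log₁₀|Γ| = −20·log₁₀(0.476)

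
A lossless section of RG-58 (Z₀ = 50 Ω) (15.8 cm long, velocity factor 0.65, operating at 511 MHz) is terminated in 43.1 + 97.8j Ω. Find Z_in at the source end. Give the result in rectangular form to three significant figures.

λ = v/f = 0.65·c / 511 MHz = 0.382 m
βl = 2π·l/λ = 2π × 0.414 = 149°
tan(βl) = tan(149°) = -0.6
Z_in = Z_0·(Z_L + jZ_0·tanβl)/(Z_0 + jZ_L·tanβl)
     = 50·(43.1 + j67.8)/(109 − j25.8)

Z_in ≈ 11.7 + j34 Ω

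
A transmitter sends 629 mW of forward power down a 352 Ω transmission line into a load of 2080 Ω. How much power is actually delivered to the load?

Γ = (2080 − 352)/(2080 + 352) = 0.711
|Γ|² = 0.505
P_refl = |Γ|²·P_inc = 318 mW, P_del = (1 − |Γ|²)·P_inc = 311 mW

P_delivered ≈ 311 mW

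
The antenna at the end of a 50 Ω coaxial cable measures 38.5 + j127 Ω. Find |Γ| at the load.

|Γ| ≈ 0.824

Γ = (Z_L − Z_0)/(Z_L + Z_0) = (-11.5 + j127)/(88.5 + j127)
|Γ| = 128/155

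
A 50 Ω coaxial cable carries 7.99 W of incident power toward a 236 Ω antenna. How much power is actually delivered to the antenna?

P_delivered ≈ 4.61 W

Γ = (236 − 50)/(236 + 50) = 0.65
|Γ|² = 0.423
P_refl = |Γ|²·P_inc = 3.38 W, P_del = (1 − |Γ|²)·P_inc = 4.61 W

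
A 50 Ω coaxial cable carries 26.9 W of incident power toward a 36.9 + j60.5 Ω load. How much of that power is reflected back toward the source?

|Γ| = |(-13.1 + j60.5)/(86.9 + j60.5)| = 0.585
|Γ|² = 0.342
P_refl = |Γ|²·P_inc = 9.19 W, P_del = (1 − |Γ|²)·P_inc = 17.7 W

P_reflected ≈ 9.19 W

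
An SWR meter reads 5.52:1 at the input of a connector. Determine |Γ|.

|Γ| ≈ 0.693

|Γ| = (S − 1)/(S + 1) = (5.52 − 1)/(5.52 + 1) = 4.52/6.52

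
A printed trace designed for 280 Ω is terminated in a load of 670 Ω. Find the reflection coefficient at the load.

Γ = 0.411

Γ = (Z_L − Z_0)/(Z_L + Z_0) = (670 − 280)/(670 + 280) = 390/950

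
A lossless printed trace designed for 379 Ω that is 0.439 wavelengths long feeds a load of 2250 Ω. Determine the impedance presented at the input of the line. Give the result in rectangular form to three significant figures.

βl = 2π × 0.439 = 158°
tan(βl) = tan(158°) = -0.403
Z_in = Z_0·(Z_L + jZ_0·tanβl)/(Z_0 + jZ_L·tanβl)
     = 379·(2250 − j153)/(379 − j907)

Z_in ≈ 389 + j778 Ω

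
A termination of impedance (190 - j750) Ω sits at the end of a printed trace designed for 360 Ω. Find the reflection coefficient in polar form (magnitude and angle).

Γ ≈ 0.827 ∠ -49°

Γ = (Z_L − Z_0)/(Z_L + Z_0) = (-170 − j750)/(550 − j750)
|Γ| = 769/930 = 0.827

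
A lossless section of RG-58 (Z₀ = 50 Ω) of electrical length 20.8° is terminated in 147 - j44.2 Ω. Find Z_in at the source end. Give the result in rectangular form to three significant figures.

Z_in ≈ 55.5 − j65.3 Ω

tan(βl) = tan(20.8°) = 0.38
Z_in = Z_0·(Z_L + jZ_0·tanβl)/(Z_0 + jZ_L·tanβl)
     = 50·(147 − j25.2)/(66.8 + j55.8)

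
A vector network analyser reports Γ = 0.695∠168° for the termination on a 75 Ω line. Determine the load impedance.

Z_L ≈ 13.6 + j7.62 Ω

Z_L = Z_0·(1 + Γ)/(1 − Γ) = 75·(0.32 + j0.144)/(1.68 − j0.144)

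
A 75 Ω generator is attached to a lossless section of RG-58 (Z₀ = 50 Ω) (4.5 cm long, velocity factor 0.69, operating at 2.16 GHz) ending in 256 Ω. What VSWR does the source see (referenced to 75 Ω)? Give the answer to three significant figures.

λ = v/f = 0.69·c / 2.16 GHz = 0.0958 m
βl = 2π·l/λ = 2π × 0.47 = 169°
tan(βl) = -0.194
Z_in = Z_0·(Z_L + jZ_0·tanβl)/(Z_0 + jZ_L·tanβl) = 134 + j123 Ω
Γ_s = (Z_in − Z_s)/(Z_in + Z_s) = (59 + j123)/(209 + j123), |Γ_s| = 0.563
VSWR = (1 + |Γ_s|)/(1 − |Γ_s|)

VSWR ≈ 3.57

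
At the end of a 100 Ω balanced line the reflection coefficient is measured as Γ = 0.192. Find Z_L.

Z_L ≈ 148 Ω

Z_L = Z_0·(1 + Γ)/(1 − Γ) = 100·(1.19)/(0.808)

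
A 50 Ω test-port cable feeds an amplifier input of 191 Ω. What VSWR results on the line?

VSWR ≈ 3.82

Γ = (191 − 50)/(191 + 50) = 0.585
VSWR = (1 + 0.585)/(1 − 0.585)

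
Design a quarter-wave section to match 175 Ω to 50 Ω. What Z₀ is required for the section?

Z_qwt ≈ 93.5 Ω

Z_qwt = √(Z_0·R_L) = √(50 × 175) = √8750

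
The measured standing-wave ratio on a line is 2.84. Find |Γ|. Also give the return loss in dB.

|Γ| ≈ 0.479; return loss ≈ 6.39 dB

|Γ| = (S − 1)/(S + 1) = (2.84 − 1)/(2.84 + 1) = 1.84/3.84
RL = −20·log₁₀|Γ| = −20·log₁₀(0.479)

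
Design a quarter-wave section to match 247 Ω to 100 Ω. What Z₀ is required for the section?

Z_qwt ≈ 157 Ω

Z_qwt = √(Z_0·R_L) = √(100 × 247) = √24700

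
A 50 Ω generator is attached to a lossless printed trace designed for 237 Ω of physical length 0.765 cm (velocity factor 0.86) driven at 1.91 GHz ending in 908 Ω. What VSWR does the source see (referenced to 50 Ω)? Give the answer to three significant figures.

λ = v/f = 0.86·c / 1.91 GHz = 0.135 m
βl = 2π·l/λ = 2π × 0.0566 = 20.4°
tan(βl) = 0.372
Z_in = Z_0·(Z_L + jZ_0·tanβl)/(Z_0 + jZ_L·tanβl) = 341 − j398 Ω
Γ_s = (Z_in − Z_s)/(Z_in + Z_s) = (291 − j398)/(391 − j398), |Γ_s| = 0.884
VSWR = (1 + |Γ_s|)/(1 − |Γ_s|)

VSWR ≈ 16.2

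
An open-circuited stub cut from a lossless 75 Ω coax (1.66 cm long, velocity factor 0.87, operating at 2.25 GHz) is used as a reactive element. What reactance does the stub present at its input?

X_in ≈ -59.6 Ω (capacitive)

λ = v/f = 0.87·c / 2.25 GHz = 0.116 m
βl = 2π·l/λ = 2π × 0.143 = 51.5°
tan(βl) = 1.26
For an open-circuited stub, Z_in = −jZ_0·cot(βl) = −jZ_0/tan(βl)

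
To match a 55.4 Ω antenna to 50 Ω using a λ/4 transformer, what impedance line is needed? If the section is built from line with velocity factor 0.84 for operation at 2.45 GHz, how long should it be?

Z_qwt = √(Z_0·R_L) = √(50 × 55.4) = √2770
λ = 0.84·c/f = 0.103 m, so l = λ/4 = 0.0257 m

Z_qwt ≈ 52.6 Ω; length ≈ 2.57 cm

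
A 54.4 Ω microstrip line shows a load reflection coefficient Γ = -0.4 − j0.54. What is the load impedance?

Z_L = Z_0·(1 + Γ)/(1 − Γ) = 54.4·(0.6 − j0.54)/(1.4 + j0.54)

Z_L ≈ 13.2 − j26.1 Ω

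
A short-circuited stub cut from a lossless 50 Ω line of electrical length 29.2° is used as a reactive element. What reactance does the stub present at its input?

tan(βl) = 0.559
For a short-circuited stub, Z_in = jZ_0·tan(βl)

X_in ≈ 27.9 Ω (inductive)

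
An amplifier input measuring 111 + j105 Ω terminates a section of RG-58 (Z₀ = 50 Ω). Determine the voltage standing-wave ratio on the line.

VSWR ≈ 4.43

Γ = (Z_L − Z_0)/(Z_L + Z_0) = (61 + j105)/(161 + j105)
|Γ| = 121/192 = 0.632
VSWR = (1 + |Γ|)/(1 − |Γ|) = 1.63/0.368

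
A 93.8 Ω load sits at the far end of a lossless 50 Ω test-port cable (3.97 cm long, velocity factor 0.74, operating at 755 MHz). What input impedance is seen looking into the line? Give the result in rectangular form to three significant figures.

λ = v/f = 0.74·c / 755 MHz = 0.294 m
βl = 2π·l/λ = 2π × 0.135 = 48.6°
tan(βl) = tan(48.6°) = 1.13
Z_in = Z_0·(Z_L + jZ_0·tanβl)/(Z_0 + jZ_L·tanβl)
     = 50·(93.8 + j56.7)/(50 + j106)

Z_in ≈ 38.8 − j25.8 Ω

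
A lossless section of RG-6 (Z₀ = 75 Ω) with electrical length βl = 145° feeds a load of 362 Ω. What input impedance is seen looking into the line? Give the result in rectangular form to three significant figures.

tan(βl) = tan(145°) = -0.7
Z_in = Z_0·(Z_L + jZ_0·tanβl)/(Z_0 + jZ_L·tanβl)
     = 75·(362 − j52.5)/(75 − j253)

Z_in ≈ 43.4 + j94.3 Ω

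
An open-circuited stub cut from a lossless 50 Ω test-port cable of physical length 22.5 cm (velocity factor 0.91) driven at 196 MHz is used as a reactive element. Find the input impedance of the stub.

λ = v/f = 0.91·c / 196 MHz = 1.39 m
βl = 2π·l/λ = 2π × 0.162 = 58.2°
tan(βl) = 1.61
For an open-circuited stub, Z_in = −jZ_0·cot(βl) = −jZ_0/tan(βl)

Z_in ≈ −j31.1 Ω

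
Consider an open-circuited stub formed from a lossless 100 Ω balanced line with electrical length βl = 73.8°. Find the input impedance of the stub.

Z_in ≈ −j29.1 Ω

tan(βl) = 3.44
For an open-circuited stub, Z_in = −jZ_0·cot(βl) = −jZ_0/tan(βl)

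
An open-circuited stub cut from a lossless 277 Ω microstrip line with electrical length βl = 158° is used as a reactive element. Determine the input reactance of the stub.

X_in ≈ 686 Ω (inductive)

tan(βl) = -0.404
For an open-circuited stub, Z_in = −jZ_0·cot(βl) = −jZ_0/tan(βl)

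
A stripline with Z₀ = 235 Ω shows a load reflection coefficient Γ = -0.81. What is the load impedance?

Z_L = Z_0·(1 + Γ)/(1 − Γ) = 235·(0.19)/(1.81)

Z_L ≈ 24.7 Ω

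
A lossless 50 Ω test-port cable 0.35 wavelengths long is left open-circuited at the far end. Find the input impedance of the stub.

Z_in ≈ +j36.3 Ω

βl = 2π × 0.35 = 126°
tan(βl) = -1.38
For an open-circuited stub, Z_in = −jZ_0·cot(βl) = −jZ_0/tan(βl)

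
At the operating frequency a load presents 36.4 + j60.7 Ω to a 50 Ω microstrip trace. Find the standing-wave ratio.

Γ = (Z_L − Z_0)/(Z_L + Z_0) = (-13.6 + j60.7)/(86.4 + j60.7)
|Γ| = 62.2/106 = 0.589
VSWR = (1 + |Γ|)/(1 − |Γ|) = 1.59/0.411

VSWR ≈ 3.87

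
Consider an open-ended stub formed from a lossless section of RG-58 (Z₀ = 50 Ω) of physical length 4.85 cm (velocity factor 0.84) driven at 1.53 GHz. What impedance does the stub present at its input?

Z_in ≈ +j14.3 Ω

λ = v/f = 0.84·c / 1.53 GHz = 0.165 m
βl = 2π·l/λ = 2π × 0.294 = 106°
tan(βl) = -3.49
For an open-ended stub, Z_in = −jZ_0·cot(βl) = −jZ_0/tan(βl)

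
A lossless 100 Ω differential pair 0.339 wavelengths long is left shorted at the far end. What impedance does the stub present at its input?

βl = 2π × 0.339 = 122°
tan(βl) = -1.6
For a shorted stub, Z_in = jZ_0·tan(βl)

Z_in ≈ −j160 Ω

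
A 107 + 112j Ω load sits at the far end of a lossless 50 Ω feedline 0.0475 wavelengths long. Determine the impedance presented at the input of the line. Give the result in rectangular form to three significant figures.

βl = 2π × 0.0475 = 17.1°
tan(βl) = tan(17.1°) = 0.308
Z_in = Z_0·(Z_L + jZ_0·tanβl)/(Z_0 + jZ_L·tanβl)
     = 50·(107 + j127)/(15.5 + j32.9)

Z_in ≈ 221 − j58.2 Ω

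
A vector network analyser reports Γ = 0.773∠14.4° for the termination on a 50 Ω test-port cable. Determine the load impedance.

Z_L ≈ 201 + j192 Ω

Z_L = Z_0·(1 + Γ)/(1 − Γ) = 50·(1.75 + j0.192)/(0.251 − j0.192)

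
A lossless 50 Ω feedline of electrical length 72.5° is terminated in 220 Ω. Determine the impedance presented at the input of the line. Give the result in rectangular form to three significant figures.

Z_in ≈ 12.4 − j14.9 Ω

tan(βl) = tan(72.5°) = 3.17
Z_in = Z_0·(Z_L + jZ_0·tanβl)/(Z_0 + jZ_L·tanβl)
     = 50·(220 + j159)/(50 + j698)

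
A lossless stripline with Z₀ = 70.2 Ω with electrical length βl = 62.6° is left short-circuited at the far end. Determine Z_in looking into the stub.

Z_in ≈ +j135 Ω

tan(βl) = 1.93
For a short-circuited stub, Z_in = jZ_0·tan(βl)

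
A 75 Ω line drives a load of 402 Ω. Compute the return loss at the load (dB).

RL ≈ 3.28 dB

Γ = (402 − 75)/(402 + 75) = 0.686
RL = −20·log₁₀|Γ| = −20·log₁₀(0.686)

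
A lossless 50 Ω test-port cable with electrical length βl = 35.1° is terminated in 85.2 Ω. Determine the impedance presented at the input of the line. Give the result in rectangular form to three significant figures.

tan(βl) = tan(35.1°) = 0.703
Z_in = Z_0·(Z_L + jZ_0·tanβl)/(Z_0 + jZ_L·tanβl)
     = 50·(85.2 + j35.1)/(50 + j59.9)

Z_in ≈ 52.3 − j27.5 Ω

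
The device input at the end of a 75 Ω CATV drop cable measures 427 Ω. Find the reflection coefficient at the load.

Γ = 0.701

Γ = (Z_L − Z_0)/(Z_L + Z_0) = (427 − 75)/(427 + 75) = 352/502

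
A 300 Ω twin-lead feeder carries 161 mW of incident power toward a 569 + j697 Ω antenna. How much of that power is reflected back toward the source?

|Γ| = |(269 + j697)/(869 + j697)| = 0.671
|Γ|² = 0.45
P_refl = |Γ|²·P_inc = 72.4 mW, P_del = (1 − |Γ|²)·P_inc = 88.6 mW

P_reflected ≈ 72.4 mW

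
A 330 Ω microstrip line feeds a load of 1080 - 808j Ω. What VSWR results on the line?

VSWR ≈ 5.22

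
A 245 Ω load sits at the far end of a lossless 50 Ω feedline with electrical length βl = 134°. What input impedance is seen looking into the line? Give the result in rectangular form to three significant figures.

tan(βl) = tan(134°) = -1.04
Z_in = Z_0·(Z_L + jZ_0·tanβl)/(Z_0 + jZ_L·tanβl)
     = 50·(245 − j51.8)/(50 − j254)

Z_in ≈ 19 + j44.5 Ω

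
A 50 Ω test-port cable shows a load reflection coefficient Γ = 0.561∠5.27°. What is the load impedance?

Z_L = Z_0·(1 + Γ)/(1 − Γ) = 50·(1.56 + j0.0515)/(0.441 − j0.0515)

Z_L ≈ 174 + j26.1 Ω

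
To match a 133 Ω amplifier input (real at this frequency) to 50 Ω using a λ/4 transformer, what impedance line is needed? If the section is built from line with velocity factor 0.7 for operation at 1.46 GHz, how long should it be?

Z_qwt ≈ 81.5 Ω; length ≈ 3.6 cm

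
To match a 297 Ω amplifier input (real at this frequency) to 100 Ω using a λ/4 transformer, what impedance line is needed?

Z_qwt ≈ 172 Ω

Z_qwt = √(Z_0·R_L) = √(100 × 297) = √29700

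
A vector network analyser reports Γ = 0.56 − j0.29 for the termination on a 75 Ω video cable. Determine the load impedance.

Z_L = Z_0·(1 + Γ)/(1 − Γ) = 75·(1.56 − j0.29)/(0.44 + j0.29)

Z_L ≈ 163 − j157 Ω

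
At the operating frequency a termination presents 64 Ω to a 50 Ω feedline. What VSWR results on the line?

For a purely resistive load, VSWR = R_L/Z_0 or Z_0/R_L (whichever > 1) = 64/50

VSWR ≈ 1.28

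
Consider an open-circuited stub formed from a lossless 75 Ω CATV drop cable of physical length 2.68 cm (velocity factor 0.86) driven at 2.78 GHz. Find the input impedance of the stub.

λ = v/f = 0.86·c / 2.78 GHz = 0.0928 m
βl = 2π·l/λ = 2π × 0.289 = 104°
tan(βl) = -4.02
For an open-circuited stub, Z_in = −jZ_0·cot(βl) = −jZ_0/tan(βl)

Z_in ≈ +j18.6 Ω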